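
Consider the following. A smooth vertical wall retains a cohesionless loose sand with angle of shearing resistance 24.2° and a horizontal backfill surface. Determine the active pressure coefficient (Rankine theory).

0.419

K_a = tan²(45° − φ/2) = tan²(32.90°) = 0.4185.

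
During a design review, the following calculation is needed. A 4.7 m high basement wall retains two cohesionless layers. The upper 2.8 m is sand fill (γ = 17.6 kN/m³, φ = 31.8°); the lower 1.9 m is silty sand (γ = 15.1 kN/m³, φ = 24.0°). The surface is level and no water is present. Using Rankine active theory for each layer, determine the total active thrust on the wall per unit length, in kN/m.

K_a1 = tan²(45°−31.8°/2) = 0.3098; K_a2 = tan²(45°−24.0°/2) = 0.4217.
Layer 1: σ at base = K_a1 γ₁ h₁ = 15.27 kPa; P₁ = ½×15.27×2.8 = 21.37.
Layer 2: σ_v at top = γ₁h₁ = 49.28; σ_h top = K_a2×49.28 = 20.78; σ_h base = K_a2×(49.28+15.1×1.9) = 32.88.
P₂ = ½(20.78+32.88)×1.9 = 50.98. Total P_a = 21.37+50.98 = 72.36 kN/m.

72.4 kN/m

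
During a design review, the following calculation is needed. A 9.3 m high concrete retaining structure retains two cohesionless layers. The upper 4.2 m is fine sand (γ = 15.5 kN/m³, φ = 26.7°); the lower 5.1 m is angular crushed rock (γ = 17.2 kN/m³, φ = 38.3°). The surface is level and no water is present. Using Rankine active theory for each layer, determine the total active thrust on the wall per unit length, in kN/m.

K_a1 = tan²(45°−26.7°/2) = 0.3800; K_a2 = tan²(45°−38.3°/2) = 0.2347.
Layer 1: σ at base = K_a1 γ₁ h₁ = 24.74 kPa; P₁ = ½×24.74×4.2 = 51.94.
Layer 2: σ_v at top = γ₁h₁ = 65.10; σ_h top = K_a2×65.10 = 15.28; σ_h base = K_a2×(65.10+17.2×5.1) = 35.87.
P₂ = ½(15.28+35.87)×5.1 = 130.4. Total P_a = 51.94+130.4 = 182.4 kN/m.

182 kN/m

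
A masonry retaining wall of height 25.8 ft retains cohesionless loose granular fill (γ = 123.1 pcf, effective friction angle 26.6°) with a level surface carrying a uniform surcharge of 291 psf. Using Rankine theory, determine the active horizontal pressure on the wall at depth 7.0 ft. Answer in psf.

K_a = (1 − sin φ)/(1 + sin φ) = 0.3814.
σ_v = γz + q = 123.1 × 7.0 + 291 = 1153 psf.
σ_h = K_a σ_v = 0.3814 × 1153 = 439.7 psf.

440 psf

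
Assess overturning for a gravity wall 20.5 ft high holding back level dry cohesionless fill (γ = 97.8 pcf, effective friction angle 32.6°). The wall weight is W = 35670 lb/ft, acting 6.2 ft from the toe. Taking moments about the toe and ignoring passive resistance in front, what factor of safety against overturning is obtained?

5.25

K_a = tan²(45° − 32.6°/2) = 0.2997.
P_a = ½K_aγH² = 0.5×0.2997×97.8×20.5² = 6160 lb/ft, acting at H/3 = 6.833 ft above the base.
Overturning moment M_o = P_a × H/3 = 6160 × 6.833 = 42090.
Resisting moment M_r = W × 6.2 = 35670 × 6.2 = 221200.
FS_overturning = M_r/M_o = 221200/42090 = 5.254.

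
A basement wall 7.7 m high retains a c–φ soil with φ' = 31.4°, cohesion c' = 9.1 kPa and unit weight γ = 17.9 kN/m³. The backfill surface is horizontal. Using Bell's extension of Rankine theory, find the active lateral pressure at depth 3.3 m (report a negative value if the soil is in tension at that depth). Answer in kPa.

K_a = (1 − sin φ)/(1 + sin φ) = 0.3149.
σ_a = K_a γ z − 2c√K_a = 0.3149×17.9×3.3 − 2×9.1×0.5612 = 8.389 kPa.

8.39 kPa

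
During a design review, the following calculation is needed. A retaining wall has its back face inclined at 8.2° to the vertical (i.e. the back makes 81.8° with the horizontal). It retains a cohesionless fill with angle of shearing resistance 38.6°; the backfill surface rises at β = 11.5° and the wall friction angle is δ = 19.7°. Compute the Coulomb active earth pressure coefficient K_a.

0.311

K_a = sin²(α+φ) / [sin²α · sin(α−δ) · (1 + √{sin(φ+δ)sin(φ−β) / (sin(α−δ)sin(α+β))})²].
With α = 81.8°, φ = 38.6°, δ = 19.7°, β = 11.5°: K_a = 0.3108.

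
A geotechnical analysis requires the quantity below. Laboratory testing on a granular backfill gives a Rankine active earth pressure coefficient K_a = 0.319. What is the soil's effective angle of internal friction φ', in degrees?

31.1°

K_a = tan²(45° − φ/2) ⇒ 45° − φ/2 = arctan(√0.319) = 29.46°.
φ = 2(45° − 29.46°) = 31.08°.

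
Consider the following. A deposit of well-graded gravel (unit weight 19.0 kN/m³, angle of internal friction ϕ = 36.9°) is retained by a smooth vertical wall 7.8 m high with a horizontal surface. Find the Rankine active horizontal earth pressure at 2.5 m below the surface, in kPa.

K_a = (1 − sin φ)/(1 + sin φ) = 0.2497.
σ_h = K_a γ z = 0.2497 × 19.0 × 2.5 = 11.86 kPa.

11.9 kPa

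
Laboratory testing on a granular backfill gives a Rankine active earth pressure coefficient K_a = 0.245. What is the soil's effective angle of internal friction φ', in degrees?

K_a = tan²(45° − φ/2) ⇒ 45° − φ/2 = arctan(√0.245) = 26.33°.
φ = 2(45° − 26.33°) = 37.33°.

37.3°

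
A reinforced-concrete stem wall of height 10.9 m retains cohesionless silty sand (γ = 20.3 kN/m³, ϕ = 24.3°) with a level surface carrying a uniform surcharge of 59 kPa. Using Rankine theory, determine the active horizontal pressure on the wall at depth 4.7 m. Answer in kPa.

K_a = (1 − sin φ)/(1 + sin φ) = 0.4169.
σ_v = γz + q = 20.3 × 4.7 + 59 = 154.4 kPa.
σ_h = K_a σ_v = 0.4169 × 154.4 = 64.38 kPa.

64.4 kPa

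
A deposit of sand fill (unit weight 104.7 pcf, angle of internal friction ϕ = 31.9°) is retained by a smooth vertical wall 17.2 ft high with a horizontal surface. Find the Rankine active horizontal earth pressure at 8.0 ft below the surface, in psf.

258 psf

K_a = (1 − sin φ)/(1 + sin φ) = 0.3085.
σ_h = K_a γ z = 0.3085 × 104.7 × 8.0 = 258.4 psf.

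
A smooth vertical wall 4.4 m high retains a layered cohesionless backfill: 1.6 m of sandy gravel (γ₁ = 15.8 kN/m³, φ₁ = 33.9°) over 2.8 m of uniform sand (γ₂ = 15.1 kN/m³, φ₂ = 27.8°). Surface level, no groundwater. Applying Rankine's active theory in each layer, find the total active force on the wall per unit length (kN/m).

53.0 kN/m

K_a1 = tan²(45°−33.9°/2) = 0.2839; K_a2 = tan²(45°−27.8°/2) = 0.3639.
Layer 1: σ at base = K_a1 γ₁ h₁ = 7.177 kPa; P₁ = ½×7.177×1.6 = 5.742.
Layer 2: σ_v at top = γ₁h₁ = 25.28; σ_h top = K_a2×25.28 = 9.199; σ_h base = K_a2×(25.28+15.1×2.8) = 24.58.
P₂ = ½(9.199+24.58)×2.8 = 47.30. Total P_a = 5.742+47.30 = 53.04 kN/m.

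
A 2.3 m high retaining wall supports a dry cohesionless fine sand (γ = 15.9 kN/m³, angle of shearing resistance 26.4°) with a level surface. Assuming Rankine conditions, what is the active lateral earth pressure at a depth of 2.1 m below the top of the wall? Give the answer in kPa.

K_a = (1 − sin φ)/(1 + sin φ) = 0.3844.
σ_h = K_a γ z = 0.3844 × 15.9 × 2.1 = 12.84 kPa.

12.8 kPa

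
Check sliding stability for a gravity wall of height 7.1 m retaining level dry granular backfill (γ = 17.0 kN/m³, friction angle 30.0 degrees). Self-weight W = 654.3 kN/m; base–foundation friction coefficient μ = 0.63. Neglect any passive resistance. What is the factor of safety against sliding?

2.89

K_a = tan²(45° − 30.0°/2) = 0.3333.
P_a = ½K_aγH² = 0.5×0.3333×17.0×7.1² = 142.8 kN/m, acting at H/3 = 2.367 m above the base.
FS_sliding = μW / P_a = 0.63×654.3 / 142.8 = 2.886.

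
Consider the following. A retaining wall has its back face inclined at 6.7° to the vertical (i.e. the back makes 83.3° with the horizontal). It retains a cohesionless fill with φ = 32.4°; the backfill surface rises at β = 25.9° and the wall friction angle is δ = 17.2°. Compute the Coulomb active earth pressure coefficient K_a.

0.520

K_a = sin²(α+φ) / [sin²α · sin(α−δ) · (1 + √{sin(φ+δ)sin(φ−β) / (sin(α−δ)sin(α+β))})²].
With α = 83.3°, φ = 32.4°, δ = 17.2°, β = 25.9°: K_a = 0.5199.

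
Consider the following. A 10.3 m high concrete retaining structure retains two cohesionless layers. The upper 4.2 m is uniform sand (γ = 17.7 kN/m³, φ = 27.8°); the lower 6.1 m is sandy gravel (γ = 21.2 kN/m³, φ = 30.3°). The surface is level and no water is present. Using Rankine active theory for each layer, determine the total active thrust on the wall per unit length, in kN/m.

K_a1 = tan²(45°−27.8°/2) = 0.3639; K_a2 = tan²(45°−30.3°/2) = 0.3293.
Layer 1: σ at base = K_a1 γ₁ h₁ = 27.05 kPa; P₁ = ½×27.05×4.2 = 56.81.
Layer 2: σ_v at top = γ₁h₁ = 74.34; σ_h top = K_a2×74.34 = 24.48; σ_h base = K_a2×(74.34+21.2×6.1) = 67.07.
P₂ = ½(24.48+67.07)×6.1 = 279.2. Total P_a = 56.81+279.2 = 336.0 kN/m.

336 kN/m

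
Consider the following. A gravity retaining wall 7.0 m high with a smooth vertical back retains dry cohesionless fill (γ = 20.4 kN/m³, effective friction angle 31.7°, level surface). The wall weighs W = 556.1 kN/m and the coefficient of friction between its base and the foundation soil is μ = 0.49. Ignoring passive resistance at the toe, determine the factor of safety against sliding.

1.75

K_a = tan²(45° − 31.7°/2) = 0.3111.
P_a = ½K_aγH² = 0.5×0.3111×20.4×7.0² = 155.5 kN/m, acting at H/3 = 2.333 m above the base.
FS_sliding = μW / P_a = 0.49×556.1 / 155.5 = 1.753.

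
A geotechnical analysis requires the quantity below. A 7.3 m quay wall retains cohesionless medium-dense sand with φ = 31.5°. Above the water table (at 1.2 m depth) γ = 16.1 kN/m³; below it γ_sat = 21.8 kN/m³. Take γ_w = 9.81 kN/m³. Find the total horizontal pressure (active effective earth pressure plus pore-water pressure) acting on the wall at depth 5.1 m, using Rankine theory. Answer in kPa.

59.0 kPa

K_a = (1 − sin φ)/(1 + sin φ) = 0.3136.
γ' = 21.8 − 9.81 = 11.99 kN/m³.
Effective vertical stress at 5.1 m: σ'_v = 16.1×1.2 + 11.99×3.90 = 66.08 kPa.
σ'_h = K_a σ'_v = 0.3136 × 66.08 = 20.72 kPa; u = γ_w × 3.90 = 38.26 kPa.
Total σ_h = 20.72 + 38.26 = 58.98 kPa.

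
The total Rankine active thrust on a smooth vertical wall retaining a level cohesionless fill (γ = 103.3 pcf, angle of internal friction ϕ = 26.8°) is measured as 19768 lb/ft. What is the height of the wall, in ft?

K_a = 0.3785. P_a = ½ K_a γ H² ⇒ H = √(2P_a/(K_a γ)).
H = √(2×19768/(0.3785×103.3)) = 31.80 ft.

31.8 ft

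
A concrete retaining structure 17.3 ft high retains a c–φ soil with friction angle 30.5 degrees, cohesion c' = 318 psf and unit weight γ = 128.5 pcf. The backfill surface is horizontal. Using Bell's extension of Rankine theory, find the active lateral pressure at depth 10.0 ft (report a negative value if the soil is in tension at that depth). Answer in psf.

56.3 psf

K_a = (1 − sin φ)/(1 + sin φ) = 0.3267.
σ_a = K_a γ z − 2c√K_a = 0.3267×128.5×10.0 − 2×318×0.5715 = 56.26 psf.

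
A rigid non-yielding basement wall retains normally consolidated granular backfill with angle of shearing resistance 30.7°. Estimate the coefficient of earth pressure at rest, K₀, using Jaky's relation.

0.489

K₀ = 1 − sin φ' = 1 − sin 30.7° = 0.4895.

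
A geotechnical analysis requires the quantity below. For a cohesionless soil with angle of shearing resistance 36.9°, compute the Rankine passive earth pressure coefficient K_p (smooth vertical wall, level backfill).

K_p = (1 + sin φ)/(1 − sin φ) = tan²(45° + 36.9°/2) = 4.005.

4.01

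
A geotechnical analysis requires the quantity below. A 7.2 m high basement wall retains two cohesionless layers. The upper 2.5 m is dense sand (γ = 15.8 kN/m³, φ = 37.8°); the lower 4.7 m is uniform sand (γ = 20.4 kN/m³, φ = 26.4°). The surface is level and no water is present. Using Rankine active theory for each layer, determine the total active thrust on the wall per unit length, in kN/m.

K_a1 = tan²(45°−37.8°/2) = 0.2400; K_a2 = tan²(45°−26.4°/2) = 0.3844.
Layer 1: σ at base = K_a1 γ₁ h₁ = 9.480 kPa; P₁ = ½×9.480×2.5 = 11.85.
Layer 2: σ_v at top = γ₁h₁ = 39.50; σ_h top = K_a2×39.50 = 15.19; σ_h base = K_a2×(39.50+20.4×4.7) = 52.04.
P₂ = ½(15.19+52.04)×4.7 = 158.0. Total P_a = 11.85+158.0 = 169.8 kN/m.

170 kN/m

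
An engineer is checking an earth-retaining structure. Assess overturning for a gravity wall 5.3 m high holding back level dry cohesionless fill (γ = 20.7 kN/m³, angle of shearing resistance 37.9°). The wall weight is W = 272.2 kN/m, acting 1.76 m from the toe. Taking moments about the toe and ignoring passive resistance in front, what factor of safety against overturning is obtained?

K_a = tan²(45° − 37.9°/2) = 0.2389.
P_a = ½K_aγH² = 0.5×0.2389×20.7×5.3² = 69.47 kN/m, acting at H/3 = 1.767 m above the base.
Overturning moment M_o = P_a × H/3 = 69.47 × 1.767 = 122.7.
Resisting moment M_r = W × 1.76 = 272.2 × 1.76 = 479.1.
FS_overturning = M_r/M_o = 479.1/122.7 = 3.904.

3.90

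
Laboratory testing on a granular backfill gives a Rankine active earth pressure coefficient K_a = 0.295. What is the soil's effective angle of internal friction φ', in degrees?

K_a = tan²(45° − φ/2) ⇒ 45° − φ/2 = arctan(√0.295) = 28.51°.
φ = 2(45° − 28.51°) = 32.98°.

33.0°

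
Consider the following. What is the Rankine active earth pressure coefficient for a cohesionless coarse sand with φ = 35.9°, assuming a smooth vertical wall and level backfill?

0.261

K_a = (1 − sin φ)/(1 + sin φ) = (1 − sin 35.9°)/(1 + sin 35.9°) = 0.2607.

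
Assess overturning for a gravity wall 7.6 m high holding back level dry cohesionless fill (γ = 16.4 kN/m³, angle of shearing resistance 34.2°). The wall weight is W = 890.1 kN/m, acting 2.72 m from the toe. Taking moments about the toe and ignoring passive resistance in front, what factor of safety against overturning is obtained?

7.20

K_a = tan²(45° − 34.2°/2) = 0.2803.
P_a = ½K_aγH² = 0.5×0.2803×16.4×7.6² = 132.8 kN/m, acting at H/3 = 2.533 m above the base.
Overturning moment M_o = P_a × H/3 = 132.8 × 2.533 = 336.4.
Resisting moment M_r = W × 2.72 = 890.1 × 2.72 = 2421.
FS_overturning = M_r/M_o = 2421/336.4 = 7.198.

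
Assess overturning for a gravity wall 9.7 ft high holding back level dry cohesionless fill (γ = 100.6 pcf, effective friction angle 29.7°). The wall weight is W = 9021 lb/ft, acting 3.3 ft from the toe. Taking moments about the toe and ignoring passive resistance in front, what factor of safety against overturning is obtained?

5.77

K_a = tan²(45° − 29.7°/2) = 0.3374.
P_a = ½K_aγH² = 0.5×0.3374×100.6×9.7² = 1597 lb/ft, acting at H/3 = 3.233 ft above the base.
Overturning moment M_o = P_a × H/3 = 1597 × 3.233 = 5163.
Resisting moment M_r = W × 3.3 = 9021 × 3.3 = 29770.
FS_overturning = M_r/M_o = 29770/5163 = 5.766.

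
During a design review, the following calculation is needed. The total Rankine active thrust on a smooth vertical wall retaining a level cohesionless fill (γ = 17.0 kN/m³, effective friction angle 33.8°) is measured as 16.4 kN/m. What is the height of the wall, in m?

2.60 m

K_a = 0.2851. P_a = ½ K_a γ H² ⇒ H = √(2P_a/(K_a γ)).
H = √(2×16.4/(0.2851×17.0)) = 2.601 m.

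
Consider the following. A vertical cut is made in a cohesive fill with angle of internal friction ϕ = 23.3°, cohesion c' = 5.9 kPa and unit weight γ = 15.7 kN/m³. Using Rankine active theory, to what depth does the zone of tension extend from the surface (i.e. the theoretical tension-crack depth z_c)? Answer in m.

1.14 m

K_a = tan²(45° − 23.3°/2) = 0.4331; √K_a = 0.6581.
The active pressure is zero where K_a γ z = 2c√K_a, so z_c = 2c/(γ√K_a) = 2×5.9/(15.7×0.6581) = 1.142 m.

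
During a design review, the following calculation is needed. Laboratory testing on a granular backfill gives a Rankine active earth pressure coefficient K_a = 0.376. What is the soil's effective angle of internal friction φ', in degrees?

27.0°

K_a = tan²(45° − φ/2) ⇒ 45° − φ/2 = arctan(√0.376) = 31.52°.
φ = 2(45° − 31.52°) = 26.97°.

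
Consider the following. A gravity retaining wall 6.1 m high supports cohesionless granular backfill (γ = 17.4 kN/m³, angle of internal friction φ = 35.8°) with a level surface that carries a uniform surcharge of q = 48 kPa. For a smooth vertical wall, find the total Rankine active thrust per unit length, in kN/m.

K_a = tan²(45° − φ/2) = 0.2619.
Soil triangle: ½ K_a γ H² = 0.5×0.2619×17.4×6.1² = 84.77 kN/m.
Surcharge rectangle: K_a q H = 0.2619×48×6.1 = 76.67 kN/m.
Total = 84.77 + 76.67 = 161.4 kN/m.

161 kN/m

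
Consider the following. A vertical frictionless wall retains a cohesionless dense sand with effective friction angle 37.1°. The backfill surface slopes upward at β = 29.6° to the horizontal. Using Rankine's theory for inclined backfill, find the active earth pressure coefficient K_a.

0.374

K_a = cos β · (cos β − √(cos²β − cos²φ)) / (cos β + √(cos²β − cos²φ)).
cos β = 0.8695, cos φ = 0.7976, √(cos²β − cos²φ) = 0.3462.
K_a = 0.8695 × (0.8695 − 0.3462)/(0.8695 + 0.3462) = 0.3742.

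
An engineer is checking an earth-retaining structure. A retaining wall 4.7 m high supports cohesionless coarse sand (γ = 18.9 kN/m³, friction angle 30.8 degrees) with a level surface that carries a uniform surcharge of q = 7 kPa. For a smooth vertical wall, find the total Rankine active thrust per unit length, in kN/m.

K_a = tan²(45° − φ/2) = 0.3227.
Soil triangle: ½ K_a γ H² = 0.5×0.3227×18.9×4.7² = 67.37 kN/m.
Surcharge rectangle: K_a q H = 0.3227×7×4.7 = 10.62 kN/m.
Total = 67.37 + 10.62 = 77.98 kN/m.

78.0 kN/m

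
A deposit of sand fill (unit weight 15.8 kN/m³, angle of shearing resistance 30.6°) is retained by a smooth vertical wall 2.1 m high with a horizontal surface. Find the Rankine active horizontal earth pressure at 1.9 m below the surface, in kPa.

K_a = (1 − sin φ)/(1 + sin φ) = 0.3253.
σ_h = K_a γ z = 0.3253 × 15.8 × 1.9 = 9.767 kPa.

9.77 kPa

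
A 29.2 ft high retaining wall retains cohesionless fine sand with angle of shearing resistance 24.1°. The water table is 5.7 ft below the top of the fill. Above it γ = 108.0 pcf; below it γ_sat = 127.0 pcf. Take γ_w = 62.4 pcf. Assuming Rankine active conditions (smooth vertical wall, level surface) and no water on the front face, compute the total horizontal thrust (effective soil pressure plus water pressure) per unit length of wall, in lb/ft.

31500 lb/ft

K_a = tan²(45° − φ/2) = 0.4201.
γ' = 127.0 − 62.4 = 64.60 pcf. Depth below WT = 23.5 ft.
σ'_h at WT = K_a γ d_w = 258.6 psf; at base = 258.6 + K_a γ' × 23.5 = 896.4 psf.
P₁ (0–5.7 ft) = ½×258.6×5.7 = 737.1. P₂ (5.7–29.2 ft) = ½(258.6+896.4)×23.5 = 13570.
P_w = ½ γ_w h₂² = 0.5×62.4×23.5² = 17230. Total = 737.1+13570+17230 = 31540 lb/ft.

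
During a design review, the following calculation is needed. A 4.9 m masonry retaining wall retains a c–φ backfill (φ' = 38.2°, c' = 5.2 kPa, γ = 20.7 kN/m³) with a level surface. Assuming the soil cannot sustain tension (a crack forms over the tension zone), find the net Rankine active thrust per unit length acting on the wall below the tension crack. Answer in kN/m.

K_a = 0.2358; √K_a = 0.4856.
Tension-crack depth z_c = 2c/(γ√K_a) = 2×5.2/(20.7×0.4856) = 1.035 m.
σ_a at base = K_a γ H − 2c√K_a = 0.2358×20.7×4.9 − 2×5.2×0.4856 = 18.87 kPa.
P_a = ½ × 18.87 × (H − z_c) = 0.5×18.87×3.865 = 36.46 kN/m.

36.5 kN/m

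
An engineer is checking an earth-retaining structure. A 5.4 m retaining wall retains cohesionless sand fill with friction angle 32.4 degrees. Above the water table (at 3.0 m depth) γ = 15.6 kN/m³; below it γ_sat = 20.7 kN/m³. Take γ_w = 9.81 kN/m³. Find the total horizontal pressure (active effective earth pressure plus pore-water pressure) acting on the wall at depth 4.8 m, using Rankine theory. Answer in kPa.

37.7 kPa

K_a = (1 − sin φ)/(1 + sin φ) = 0.3022.
γ' = 20.7 − 9.81 = 10.89 kN/m³.
Effective vertical stress at 4.8 m: σ'_v = 15.6×3.0 + 10.89×1.80 = 66.40 kPa.
σ'_h = K_a σ'_v = 0.3022 × 66.40 = 20.07 kPa; u = γ_w × 1.80 = 17.66 kPa.
Total σ_h = 20.07 + 17.66 = 37.73 kPa.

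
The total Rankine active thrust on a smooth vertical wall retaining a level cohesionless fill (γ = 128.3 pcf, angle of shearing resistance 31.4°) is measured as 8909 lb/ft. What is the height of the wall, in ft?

21.0 ft

K_a = 0.3149. P_a = ½ K_a γ H² ⇒ H = √(2P_a/(K_a γ)).
H = √(2×8909/(0.3149×128.3)) = 21.00 ft.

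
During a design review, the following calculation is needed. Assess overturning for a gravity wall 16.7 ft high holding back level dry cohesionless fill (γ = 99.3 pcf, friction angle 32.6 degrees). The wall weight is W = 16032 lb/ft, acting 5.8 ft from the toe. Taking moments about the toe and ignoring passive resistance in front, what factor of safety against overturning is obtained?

4.02

K_a = tan²(45° − 32.6°/2) = 0.2997.
P_a = ½K_aγH² = 0.5×0.2997×99.3×16.7² = 4150 lb/ft, acting at H/3 = 5.567 ft above the base.
Overturning moment M_o = P_a × H/3 = 4150 × 5.567 = 23100.
Resisting moment M_r = W × 5.8 = 16032 × 5.8 = 92990.
FS_overturning = M_r/M_o = 92990/23100 = 4.025.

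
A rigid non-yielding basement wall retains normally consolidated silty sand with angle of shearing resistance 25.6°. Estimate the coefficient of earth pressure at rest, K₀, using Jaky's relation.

0.568

K₀ = 1 − sin φ' = 1 − sin 25.6° = 0.5679.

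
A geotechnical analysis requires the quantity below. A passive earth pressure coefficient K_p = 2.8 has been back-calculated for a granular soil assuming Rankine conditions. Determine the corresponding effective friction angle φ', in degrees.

K_p = (1+sin φ)/(1−sin φ) ⇒ sin φ = (K_p − 1)/(K_p + 1) = 0.4737.
φ = arcsin(0.4737) = 28.27°.

28.3°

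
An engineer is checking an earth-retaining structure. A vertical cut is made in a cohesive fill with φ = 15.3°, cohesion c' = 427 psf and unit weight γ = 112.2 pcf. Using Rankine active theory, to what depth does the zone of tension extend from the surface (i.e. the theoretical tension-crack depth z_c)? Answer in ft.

9.97 ft

K_a = tan²(45° − 15.3°/2) = 0.5824; √K_a = 0.7632.
The active pressure is zero where K_a γ z = 2c√K_a, so z_c = 2c/(γ√K_a) = 2×427/(112.2×0.7632) = 9.973 ft.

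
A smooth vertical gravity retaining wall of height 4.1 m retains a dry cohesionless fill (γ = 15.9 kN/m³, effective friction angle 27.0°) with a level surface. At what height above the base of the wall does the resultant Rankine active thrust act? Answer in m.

K_a = 0.3755.
The pressure distribution is triangular, so the resultant acts at H/3 above the base = 4.1/3 = 1.367 m.

1.37 m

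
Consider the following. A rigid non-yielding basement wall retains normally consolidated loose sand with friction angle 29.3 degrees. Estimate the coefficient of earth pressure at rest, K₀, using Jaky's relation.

K₀ = 1 − sin φ' = 1 − sin 29.3° = 0.5106.

0.511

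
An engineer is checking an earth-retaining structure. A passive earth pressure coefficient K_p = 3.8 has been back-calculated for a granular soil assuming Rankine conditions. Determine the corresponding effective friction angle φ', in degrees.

35.7°

K_p = (1+sin φ)/(1−sin φ) ⇒ sin φ = (K_p − 1)/(K_p + 1) = 0.5833.
φ = arcsin(0.5833) = 35.69°.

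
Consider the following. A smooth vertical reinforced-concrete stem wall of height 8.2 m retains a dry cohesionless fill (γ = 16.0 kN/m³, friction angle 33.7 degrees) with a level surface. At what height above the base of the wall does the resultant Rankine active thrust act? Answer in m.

K_a = 0.2863.
The pressure distribution is triangular, so the resultant acts at H/3 above the base = 8.2/3 = 2.733 m.

2.73 m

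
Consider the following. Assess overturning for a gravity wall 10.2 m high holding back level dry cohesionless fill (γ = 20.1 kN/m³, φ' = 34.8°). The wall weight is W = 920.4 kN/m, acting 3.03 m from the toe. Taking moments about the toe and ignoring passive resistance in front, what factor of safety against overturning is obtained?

K_a = tan²(45° − 34.8°/2) = 0.2733.
P_a = ½K_aγH² = 0.5×0.2733×20.1×10.2² = 285.8 kN/m, acting at H/3 = 3.400 m above the base.
Overturning moment M_o = P_a × H/3 = 285.8 × 3.400 = 971.6.
Resisting moment M_r = W × 3.03 = 920.4 × 3.03 = 2789.
FS_overturning = M_r/M_o = 2789/971.6 = 2.870.

2.87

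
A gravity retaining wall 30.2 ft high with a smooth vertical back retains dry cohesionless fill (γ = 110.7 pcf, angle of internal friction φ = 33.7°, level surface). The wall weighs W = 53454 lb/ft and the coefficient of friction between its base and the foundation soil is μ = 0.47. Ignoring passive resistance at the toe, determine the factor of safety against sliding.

1.74

K_a = tan²(45° − 33.7°/2) = 0.2863.
P_a = ½K_aγH² = 0.5×0.2863×110.7×30.2² = 14450 lb/ft, acting at H/3 = 10.07 ft above the base.
FS_sliding = μW / P_a = 0.47×53454 / 14450 = 1.738.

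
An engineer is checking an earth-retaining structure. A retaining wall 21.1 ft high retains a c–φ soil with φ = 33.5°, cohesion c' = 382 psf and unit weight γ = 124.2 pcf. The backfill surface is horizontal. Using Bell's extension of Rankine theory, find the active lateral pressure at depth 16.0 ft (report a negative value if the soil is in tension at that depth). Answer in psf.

163 psf

K_a = (1 − sin φ)/(1 + sin φ) = 0.2887.
σ_a = K_a γ z − 2c√K_a = 0.2887×124.2×16.0 − 2×382×0.5373 = 163.2 psf.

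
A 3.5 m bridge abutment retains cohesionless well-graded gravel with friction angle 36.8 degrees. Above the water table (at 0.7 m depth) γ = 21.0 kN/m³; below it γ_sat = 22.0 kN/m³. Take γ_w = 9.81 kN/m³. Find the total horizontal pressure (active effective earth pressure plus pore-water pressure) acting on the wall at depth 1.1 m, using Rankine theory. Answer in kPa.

8.83 kPa

K_a = (1 − sin φ)/(1 + sin φ) = 0.2508.
γ' = 22.0 − 9.81 = 12.19 kN/m³.
Effective vertical stress at 1.1 m: σ'_v = 21.0×0.7 + 12.19×0.400 = 19.58 kPa.
σ'_h = K_a σ'_v = 0.2508 × 19.58 = 4.909 kPa; u = γ_w × 0.400 = 3.924 kPa.
Total σ_h = 4.909 + 3.924 = 8.833 kPa.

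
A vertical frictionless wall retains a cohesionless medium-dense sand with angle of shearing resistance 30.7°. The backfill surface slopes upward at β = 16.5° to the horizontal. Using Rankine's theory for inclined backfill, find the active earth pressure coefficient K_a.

0.371

K_a = cos β · (cos β − √(cos²β − cos²φ)) / (cos β + √(cos²β − cos²φ)).
cos β = 0.9588, cos φ = 0.8599, √(cos²β − cos²φ) = 0.4243.
K_a = 0.9588 × (0.9588 − 0.4243)/(0.9588 + 0.4243) = 0.3706.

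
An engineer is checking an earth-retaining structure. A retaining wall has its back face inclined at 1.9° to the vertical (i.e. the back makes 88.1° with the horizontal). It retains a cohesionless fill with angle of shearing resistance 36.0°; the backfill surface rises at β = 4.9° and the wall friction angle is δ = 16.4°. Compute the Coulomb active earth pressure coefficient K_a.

0.263

K_a = sin²(α+φ) / [sin²α · sin(α−δ) · (1 + √{sin(φ+δ)sin(φ−β) / (sin(α−δ)sin(α+β))})²].
With α = 88.1°, φ = 36.0°, δ = 16.4°, β = 4.9°: K_a = 0.2633.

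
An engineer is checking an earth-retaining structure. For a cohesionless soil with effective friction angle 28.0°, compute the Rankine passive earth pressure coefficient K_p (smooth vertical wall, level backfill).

K_p = (1 + sin φ)/(1 − sin φ) = tan²(45° + 28.0°/2) = 2.770.

2.77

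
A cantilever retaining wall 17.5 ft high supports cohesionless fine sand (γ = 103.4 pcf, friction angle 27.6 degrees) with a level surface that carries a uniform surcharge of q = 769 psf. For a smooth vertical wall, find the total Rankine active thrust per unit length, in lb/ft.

10700 lb/ft

K_a = tan²(45° − φ/2) = 0.3668.
Soil triangle: ½ K_a γ H² = 0.5×0.3668×103.4×17.5² = 5807 lb/ft.
Surcharge rectangle: K_a q H = 0.3668×769×17.5 = 4936 lb/ft.
Total = 5807 + 4936 = 10740 lb/ft.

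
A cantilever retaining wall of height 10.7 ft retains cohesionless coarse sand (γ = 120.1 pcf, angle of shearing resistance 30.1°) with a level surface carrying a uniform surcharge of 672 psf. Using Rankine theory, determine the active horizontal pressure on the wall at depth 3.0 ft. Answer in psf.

343 psf

K_a = (1 − sin φ)/(1 + sin φ) = 0.3320.
σ_v = γz + q = 120.1 × 3.0 + 672 = 1032 psf.
σ_h = K_a σ_v = 0.3320 × 1032 = 342.7 psf.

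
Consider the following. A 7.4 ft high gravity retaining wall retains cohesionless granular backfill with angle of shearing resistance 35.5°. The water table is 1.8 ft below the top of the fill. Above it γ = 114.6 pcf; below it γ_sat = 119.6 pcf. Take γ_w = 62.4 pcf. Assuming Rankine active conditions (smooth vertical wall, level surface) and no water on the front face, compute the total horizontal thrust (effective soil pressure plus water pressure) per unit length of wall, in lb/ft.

1570 lb/ft

K_a = tan²(45° − φ/2) = 0.2653.
γ' = 119.6 − 62.4 = 57.20 pcf. Depth below WT = 5.6 ft.
σ'_h at WT = K_a γ d_w = 54.72 psf; at base = 54.72 + K_a γ' × 5.6 = 139.7 psf.
P₁ (0–1.8 ft) = ½×54.72×1.8 = 49.25. P₂ (1.8–7.4 ft) = ½(54.72+139.7)×5.6 = 544.3.
P_w = ½ γ_w h₂² = 0.5×62.4×5.6² = 978.4. Total = 49.25+544.3+978.4 = 1572 lb/ft.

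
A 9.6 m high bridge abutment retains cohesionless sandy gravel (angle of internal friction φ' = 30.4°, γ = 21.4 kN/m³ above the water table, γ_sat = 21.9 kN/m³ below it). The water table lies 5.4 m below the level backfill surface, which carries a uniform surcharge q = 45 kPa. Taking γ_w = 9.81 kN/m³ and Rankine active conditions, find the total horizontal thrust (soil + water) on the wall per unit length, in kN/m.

525 kN/m

K_a = tan²(45° − φ/2) = 0.3280.
γ' = 21.9 − 9.81 = 12.09 kN/m³. h₂ = H − d_w = 4.2 m.
σ'_h: at surface K_a·q = 14.76; at WT K_a(q+γd_w) = 52.66; at base K_a(q+γd_w+γ'h₂) = 69.32 kPa.
P₁ = ½(14.76+52.66)×5.4 = 182.0; P₂ = ½(52.66+69.32)×4.2 = 256.2; P_w = ½γ_w h₂² = 86.52.
Total = 182.0+256.2+86.52 = 524.7 kN/m.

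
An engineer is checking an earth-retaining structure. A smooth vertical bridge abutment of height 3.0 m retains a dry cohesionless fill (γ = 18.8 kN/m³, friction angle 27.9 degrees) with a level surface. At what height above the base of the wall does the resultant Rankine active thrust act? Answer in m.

K_a = 0.3625.
The pressure distribution is triangular, so the resultant acts at H/3 above the base = 3.0/3 = 1.000 m.

1.00 m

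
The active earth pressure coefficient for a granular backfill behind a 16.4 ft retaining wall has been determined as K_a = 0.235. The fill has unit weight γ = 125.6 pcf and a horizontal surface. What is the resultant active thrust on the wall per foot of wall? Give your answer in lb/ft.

3970 lb/ft

P = ½ K_a γ H² = 0.5 × 0.235 × 125.6 × 16.4² = 3969 lb/ft.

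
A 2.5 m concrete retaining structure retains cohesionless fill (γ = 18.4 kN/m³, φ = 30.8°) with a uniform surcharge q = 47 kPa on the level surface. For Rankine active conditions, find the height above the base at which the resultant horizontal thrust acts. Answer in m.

K_a = 0.3227.
Triangular part P₁ = ½K_aγH² = 18.56 at H/3 = 0.8333 m; rectangular part P₂ = K_a q H = 37.92 at H/2 = 1.250 m.
ȳ = (P₁·0.8333 + P₂·1.250)/(P₁+P₂) = 1.113 m.

1.11 m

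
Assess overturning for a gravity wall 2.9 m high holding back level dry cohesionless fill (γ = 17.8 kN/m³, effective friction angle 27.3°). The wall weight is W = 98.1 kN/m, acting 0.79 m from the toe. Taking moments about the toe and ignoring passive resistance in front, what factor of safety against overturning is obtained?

K_a = tan²(45° − 27.3°/2) = 0.3711.
P_a = ½K_aγH² = 0.5×0.3711×17.8×2.9² = 27.78 kN/m, acting at H/3 = 0.9667 m above the base.
Overturning moment M_o = P_a × H/3 = 27.78 × 0.9667 = 26.85.
Resisting moment M_r = W × 0.79 = 98.1 × 0.79 = 77.50.
FS_overturning = M_r/M_o = 77.50/26.85 = 2.886.

2.89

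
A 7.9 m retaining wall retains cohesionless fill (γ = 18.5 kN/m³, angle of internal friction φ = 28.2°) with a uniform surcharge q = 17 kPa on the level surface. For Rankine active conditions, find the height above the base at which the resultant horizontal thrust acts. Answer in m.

K_a = 0.3582.
Triangular part P₁ = ½K_aγH² = 206.8 at H/3 = 2.633 m; rectangular part P₂ = K_a q H = 48.10 at H/2 = 3.950 m.
ȳ = (P₁·2.633 + P₂·3.950)/(P₁+P₂) = 2.882 m.

2.88 m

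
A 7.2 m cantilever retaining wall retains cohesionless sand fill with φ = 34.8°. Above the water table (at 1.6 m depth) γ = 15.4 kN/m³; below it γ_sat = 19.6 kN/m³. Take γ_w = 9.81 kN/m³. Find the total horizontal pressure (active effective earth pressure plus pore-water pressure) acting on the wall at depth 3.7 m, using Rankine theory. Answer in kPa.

33.0 kPa

K_a = (1 − sin φ)/(1 + sin φ) = 0.2733.
γ' = 19.6 − 9.81 = 9.790 kN/m³.
Effective vertical stress at 3.7 m: σ'_v = 15.4×1.6 + 9.790×2.10 = 45.20 kPa.
σ'_h = K_a σ'_v = 0.2733 × 45.20 = 12.35 kPa; u = γ_w × 2.10 = 20.60 kPa.
Total σ_h = 12.35 + 20.60 = 32.95 kPa.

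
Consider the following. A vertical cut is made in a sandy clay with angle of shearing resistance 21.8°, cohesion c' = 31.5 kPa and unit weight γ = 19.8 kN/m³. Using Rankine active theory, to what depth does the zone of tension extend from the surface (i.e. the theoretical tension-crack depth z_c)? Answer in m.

K_a = tan²(45° − 21.8°/2) = 0.4584; √K_a = 0.6771.
The active pressure is zero where K_a γ z = 2c√K_a, so z_c = 2c/(γ√K_a) = 2×31.5/(19.8×0.6771) = 4.700 m.

4.70 m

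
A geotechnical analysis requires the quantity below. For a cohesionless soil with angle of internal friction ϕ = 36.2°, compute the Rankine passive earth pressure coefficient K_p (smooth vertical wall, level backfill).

K_p = (1 + sin φ)/(1 − sin φ) = tan²(45° + 36.2°/2) = 3.885.

3.89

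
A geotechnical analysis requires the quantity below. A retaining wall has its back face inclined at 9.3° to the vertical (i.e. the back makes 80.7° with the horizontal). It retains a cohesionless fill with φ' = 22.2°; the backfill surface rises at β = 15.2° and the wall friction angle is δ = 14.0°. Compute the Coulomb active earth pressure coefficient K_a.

0.648

K_a = sin²(α+φ) / [sin²α · sin(α−δ) · (1 + √{sin(φ+δ)sin(φ−β) / (sin(α−δ)sin(α+β))})²].
With α = 80.7°, φ = 22.2°, δ = 14.0°, β = 15.2°: K_a = 0.6477.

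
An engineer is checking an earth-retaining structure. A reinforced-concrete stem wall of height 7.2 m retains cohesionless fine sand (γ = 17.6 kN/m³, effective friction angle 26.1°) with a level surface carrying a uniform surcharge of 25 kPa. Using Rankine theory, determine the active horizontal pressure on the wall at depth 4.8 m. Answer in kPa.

42.6 kPa

K_a = (1 − sin φ)/(1 + sin φ) = 0.3889.
σ_v = γz + q = 17.6 × 4.8 + 25 = 109.5 kPa.
σ_h = K_a σ_v = 0.3889 × 109.5 = 42.58 kPa.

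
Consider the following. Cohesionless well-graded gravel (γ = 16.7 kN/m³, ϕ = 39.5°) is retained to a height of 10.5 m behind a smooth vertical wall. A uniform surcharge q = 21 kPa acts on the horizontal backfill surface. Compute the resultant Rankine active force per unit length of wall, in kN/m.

254 kN/m

K_a = tan²(45° − φ/2) = 0.2224.
Soil triangle: ½ K_a γ H² = 0.5×0.2224×16.7×10.5² = 204.8 kN/m.
Surcharge rectangle: K_a q H = 0.2224×21×10.5 = 49.05 kN/m.
Total = 204.8 + 49.05 = 253.8 kN/m.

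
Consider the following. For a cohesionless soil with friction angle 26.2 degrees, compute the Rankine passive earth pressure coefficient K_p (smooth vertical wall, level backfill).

2.58

K_p = (1 + sin φ)/(1 − sin φ) = tan²(45° + 26.2°/2) = 2.581.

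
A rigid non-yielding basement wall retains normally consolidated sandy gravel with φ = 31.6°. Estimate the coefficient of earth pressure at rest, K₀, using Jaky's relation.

K₀ = 1 − sin φ' = 1 − sin 31.6° = 0.4760.

0.476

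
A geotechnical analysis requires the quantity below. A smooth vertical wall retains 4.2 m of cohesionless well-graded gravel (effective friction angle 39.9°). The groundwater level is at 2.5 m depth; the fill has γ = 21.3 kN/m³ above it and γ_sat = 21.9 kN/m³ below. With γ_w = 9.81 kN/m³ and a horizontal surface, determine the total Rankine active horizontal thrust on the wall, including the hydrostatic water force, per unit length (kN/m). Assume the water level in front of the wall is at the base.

K_a = tan²(45° − φ/2) = 0.2184.
γ' = 21.9 − 9.81 = 12.09 kN/m³. Depth below WT = 1.7 m.
σ'_h at WT = K_a γ d_w = 11.63 kPa; at base = 11.63 + K_a γ' × 1.7 = 16.12 kPa.
P₁ (0–2.5 m) = ½×11.63×2.5 = 14.54. P₂ (2.5–4.2 m) = ½(11.63+16.12)×1.7 = 23.59.
P_w = ½ γ_w h₂² = 0.5×9.81×1.7² = 14.18. Total = 14.54+23.59+14.18 = 52.30 kN/m.

52.3 kN/m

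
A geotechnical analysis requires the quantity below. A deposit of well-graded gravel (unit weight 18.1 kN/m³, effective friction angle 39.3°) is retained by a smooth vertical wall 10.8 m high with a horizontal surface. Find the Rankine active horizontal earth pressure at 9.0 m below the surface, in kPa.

K_a = (1 − sin φ)/(1 + sin φ) = 0.2245.
σ_h = K_a γ z = 0.2245 × 18.1 × 9.0 = 36.56 kPa.

36.6 kPa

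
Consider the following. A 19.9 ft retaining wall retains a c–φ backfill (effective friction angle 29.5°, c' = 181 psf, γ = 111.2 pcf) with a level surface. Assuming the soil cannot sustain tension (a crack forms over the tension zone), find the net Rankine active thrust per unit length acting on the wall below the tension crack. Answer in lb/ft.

K_a = 0.3401; √K_a = 0.5832.
Tension-crack depth z_c = 2c/(γ√K_a) = 2×181/(111.2×0.5832) = 5.582 ft.
σ_a at base = K_a γ H − 2c√K_a = 0.3401×111.2×19.9 − 2×181×0.5832 = 541.5 psf.
P_a = ½ × 541.5 × (H − z_c) = 0.5×541.5×14.32 = 3877 lb/ft.

3880 lb/ft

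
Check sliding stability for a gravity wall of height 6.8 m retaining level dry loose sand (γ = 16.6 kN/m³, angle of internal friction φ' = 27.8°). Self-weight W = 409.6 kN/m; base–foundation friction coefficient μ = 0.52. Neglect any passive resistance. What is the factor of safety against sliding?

K_a = tan²(45° − 27.8°/2) = 0.3639.
P_a = ½K_aγH² = 0.5×0.3639×16.6×6.8² = 139.7 kN/m, acting at H/3 = 2.267 m above the base.
FS_sliding = μW / P_a = 0.52×409.6 / 139.7 = 1.525.

1.53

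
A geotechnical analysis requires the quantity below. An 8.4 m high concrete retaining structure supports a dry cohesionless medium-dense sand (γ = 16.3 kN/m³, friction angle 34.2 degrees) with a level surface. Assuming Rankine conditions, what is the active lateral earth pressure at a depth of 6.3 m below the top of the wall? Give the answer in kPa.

28.8 kPa

K_a = (1 − sin φ)/(1 + sin φ) = 0.2803.
σ_h = K_a γ z = 0.2803 × 16.3 × 6.3 = 28.79 kPa.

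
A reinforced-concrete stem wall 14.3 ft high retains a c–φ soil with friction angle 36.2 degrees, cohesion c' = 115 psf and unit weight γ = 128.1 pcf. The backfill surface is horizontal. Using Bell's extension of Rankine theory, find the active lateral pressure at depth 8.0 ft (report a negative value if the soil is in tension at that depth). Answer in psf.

K_a = (1 − sin φ)/(1 + sin φ) = 0.2574.
σ_a = K_a γ z − 2c√K_a = 0.2574×128.1×8.0 − 2×115×0.5073 = 147.1 psf.

147 psf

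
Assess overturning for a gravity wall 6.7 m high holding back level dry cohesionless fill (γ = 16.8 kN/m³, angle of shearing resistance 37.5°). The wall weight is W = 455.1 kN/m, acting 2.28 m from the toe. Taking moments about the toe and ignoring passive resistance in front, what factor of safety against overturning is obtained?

5.07

K_a = tan²(45° − 37.5°/2) = 0.2432.
P_a = ½K_aγH² = 0.5×0.2432×16.8×6.7² = 91.70 kN/m, acting at H/3 = 2.233 m above the base.
Overturning moment M_o = P_a × H/3 = 91.70 × 2.233 = 204.8.
Resisting moment M_r = W × 2.28 = 455.1 × 2.28 = 1038.
FS_overturning = M_r/M_o = 1038/204.8 = 5.067.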